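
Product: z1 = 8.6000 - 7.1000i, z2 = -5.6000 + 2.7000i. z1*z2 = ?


Real = 8.6*(-5.6) - (-7.1)*2.7 = -48.16 - (-19.17) = -28.99
Imag = 8.6*2.7 - (5.6)*(-7.1) = 23.22 + 39.76 = 62.98

-28.9900 + 62.9800i


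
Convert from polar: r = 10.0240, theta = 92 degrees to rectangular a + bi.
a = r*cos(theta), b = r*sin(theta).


a = 10.0240*cos(92°) = 10.0240*(-0.0349) = -0.3498
b = 10.0240*sin(92°) = 10.0240*0.99939 = 10.0179

-0.3498 + 10.0179i


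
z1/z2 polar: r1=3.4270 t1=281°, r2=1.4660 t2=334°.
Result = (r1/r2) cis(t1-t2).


r = 3.4270 / 1.4660 = 2.3377
theta = 281° - 334° = -53° = 307° (mod 360)

2.3377 cis(307°)


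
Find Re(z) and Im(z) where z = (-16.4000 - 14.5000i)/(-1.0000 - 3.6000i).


Multiply by conjugate: (-16.4000 - 14.5000i)(-1.0000 + 3.6000i) / ((-1)^2 + (-3.6)^2)
Numerator real = -16.4*(-1) - (14.5)*(-3.6) = 68.6
Numerator imag = -14.5*(-1) - (-16.4)*(-3.6) = -44.54
Denominator = 13.96
Re(z) = 68.6/13.96 = 4.9140
Im(z) = -44.54/13.96 = -3.1905

Re(z) = 4.9140, Im(z) = -3.1905


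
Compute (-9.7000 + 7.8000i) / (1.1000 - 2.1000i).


Conjugate of z2 = 1.1000 + 2.1000i
Numerator: (-9.7000 + 7.8000i)(1.1000 + 2.1000i) = -27.0500 - 11.7900i
Denominator: 1.1^2 + (-2.1)^2 = 5.62
Result = (-27.0500 - 11.7900i)/5.62

-4.8132 - 2.0979i


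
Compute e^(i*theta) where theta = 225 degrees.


cos(225°) = -0.7071
sin(225°) = -0.7071

e^(i*225°) = -0.7071 - 0.7071i


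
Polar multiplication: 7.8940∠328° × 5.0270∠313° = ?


r = 7.8940 * 5.0270 = 39.6831
theta = 328° + 313° = 641° = 281° (mod 360)

39.6831 cis(281°)


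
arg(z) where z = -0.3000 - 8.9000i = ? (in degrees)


Re = -0.3, Im = -8.9
arg = atan2(-8.9, -0.3) = -91.9306 degrees

arg(z) = -91.9306 degrees


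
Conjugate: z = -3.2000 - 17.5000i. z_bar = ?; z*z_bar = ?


z_bar = -3.2000 + 17.5000i
z*z_bar = (-3.2)^2 + (-17.5)^2 = 10.24 + 306.25 = 316.49

z_bar = -3.2000 + 17.5000i, z*z_bar = 316.49


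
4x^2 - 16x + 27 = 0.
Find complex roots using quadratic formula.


disc = (-16)^2 - 4*4*27 = 256 - 432 = -176
sqrt(|disc|) = sqrt(176) = 13.2665
Real part = 16/(2*4) = 2.0000
Imag part = 13.2665/(2*4) = 1.6583

2.0000 ± 1.6583i


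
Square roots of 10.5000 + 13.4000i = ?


|z| = sqrt(110.25+179.56) = 17.0238
sqrt((|z|+a)/2) = sqrt((17.0238+10.5)/2) = sqrt(13.7619) = 3.7097
sqrt((|z|-a)/2) = sqrt((17.0238-10.5)/2) = sqrt(3.2619) = 1.8061

±(3.7097 + 1.8061i) i.e. 3.7097 + 1.8061i and -3.7097 - 1.8061i


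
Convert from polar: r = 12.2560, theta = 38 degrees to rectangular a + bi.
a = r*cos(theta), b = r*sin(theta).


a = 12.2560*cos(38°) = 12.2560*0.78801 = 9.6579
b = 12.2560*sin(38°) = 12.2560*0.61566 = 7.5455

9.6579 + 7.5455i


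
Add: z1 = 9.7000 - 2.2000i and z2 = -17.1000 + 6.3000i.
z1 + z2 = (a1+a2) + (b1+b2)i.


Real: 9.7 - 17.1 = -7.4
Imag: -2.2 + 6.3 = 4.1

-7.4000 + 4.1000i


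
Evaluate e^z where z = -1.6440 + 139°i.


e^-1.6440 = 0.1932
cos(139°) = -0.7547
sin(139°) = 0.6561
Real = 0.1932*(-0.7547) = -0.1458
Imag = 0.1932*0.6561 = 0.1268

-0.1458 + 0.1268i


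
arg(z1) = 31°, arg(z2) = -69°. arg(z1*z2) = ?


arg(z1*z2) = 31° - 69° = -38°
Normalized to (-180°, 180°]: -38°

-38°


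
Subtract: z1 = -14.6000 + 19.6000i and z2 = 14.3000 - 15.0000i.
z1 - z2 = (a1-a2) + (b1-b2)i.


Real: -14.6 - 14.3 = -28.9
Imag: 19.6 + 15 = 34.6

-28.9000 + 34.6000i


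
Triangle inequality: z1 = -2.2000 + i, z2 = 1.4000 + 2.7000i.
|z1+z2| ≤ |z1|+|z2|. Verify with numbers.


|z1| = sqrt((-2.2)^2 + 1^2) = sqrt(5.84) = 2.4166
|z2| = sqrt(1.4^2 + 2.7^2) = sqrt(9.25) = 3.0414
z1+z2 = -0.8000 + 3.7000i
|z1+z2| = sqrt(14.33) = 3.7855
|z1|+|z2| = 2.4166 + 3.0414 = 5.4580

|z1+z2| = 3.7855 ≤ |z1|+|z2| = 5.4580 (verified)


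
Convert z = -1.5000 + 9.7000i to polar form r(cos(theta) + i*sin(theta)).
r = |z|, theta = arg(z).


r = sqrt(2.25+94.09) = sqrt(96.34) = 9.8153
theta = atan2(9.7, -1.5) = 98.7905 degrees

r = 9.8153, theta = 98.7905 degrees


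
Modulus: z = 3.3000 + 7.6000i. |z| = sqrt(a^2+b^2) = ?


|z| = sqrt(3.3^2 + 7.6^2) = sqrt(10.89 + 57.76) = sqrt(68.65) = 8.2855

|z| = 8.2855


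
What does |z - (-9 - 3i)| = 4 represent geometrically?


|z - z0| = r is a circle with center z0 and radius r.
Center = (-9, -3), radius = 4

Circle with center (-9, -3) and radius 4


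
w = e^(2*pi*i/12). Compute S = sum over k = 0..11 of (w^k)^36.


The roots are w_k = w^k with w = e^(2*pi*i/12), and (w^k)^36 = (w^36)^k.
So S = 1 + u + u^2 + ... + u^(11) with u = w^36.
36 = 3*12 + 0, so 36 is a multiple of 12 and u = (w^12)^3 = 1.
Every one of the 12 terms equals 1: S = 12

S = 12


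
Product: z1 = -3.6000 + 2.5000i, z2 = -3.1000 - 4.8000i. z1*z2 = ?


Real = -3.6*(-3.1) - 2.5*(-4.8) = 11.16 - (-12) = 23.16
Imag = -3.6*(-4.8) - (3.1)*2.5 = 17.28 - (7.75) = 9.53

23.1600 + 9.5300i


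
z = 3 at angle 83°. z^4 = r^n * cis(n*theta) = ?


r^4 = 3^4 = 81
n*theta = 4*83° = 332° = 332° (mod 360)
a = 81*cos(332°) = 71.5188
b = 81*sin(332°) = -38.0272

81 cis(332°) = 71.5188 - 38.0272i


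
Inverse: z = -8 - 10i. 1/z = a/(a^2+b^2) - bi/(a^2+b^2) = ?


|z|^2 = 64+100 = 164
1/z = (-8 + 10i)/164

1/z = -0.0488 + 0.0610i


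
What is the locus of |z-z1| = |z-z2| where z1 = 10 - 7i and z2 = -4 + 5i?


Equal distances means the locus is the perpendicular bisector of z1 and z2.
Midpoint = ((10+(-4))/2, (-7+5)/2) = (3.0000, -1.0000)

Perpendicular bisector through (3.0000, -1.0000)


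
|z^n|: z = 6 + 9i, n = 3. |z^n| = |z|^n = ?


|z| = sqrt(36+81) = sqrt(117) = 10.8167
|z^3| = |z|^3 = (sqrt(117))^3 = 117*sqrt(117)

|z^3| = 117*sqrt(117) ≈ 1265.5485


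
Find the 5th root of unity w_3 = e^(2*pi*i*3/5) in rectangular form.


Angle = 360*3/5 = 216°
a = cos(216°) = -0.8090
b = sin(216°) = -0.5878

-0.8090 - 0.5878i


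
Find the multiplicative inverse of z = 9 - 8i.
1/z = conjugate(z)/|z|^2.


|z|^2 = 81+64 = 145
1/z = (9 + 8i)/145

1/z = 0.0621 + 0.0552i


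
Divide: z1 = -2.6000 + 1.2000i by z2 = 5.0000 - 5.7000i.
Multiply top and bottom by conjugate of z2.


Conjugate of z2 = 5.0000 + 5.7000i
Numerator: (-2.6000 + 1.2000i)(5.0000 + 5.7000i) = -19.8400 - 8.8200i
Denominator: 5^2 + (-5.7)^2 = 57.49
Result = (-19.8400 - 8.8200i)/57.49

-0.3451 - 0.1534i


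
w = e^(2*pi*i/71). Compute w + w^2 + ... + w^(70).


With w = e^(2*pi*i/71), all 71 of the 71th roots of unity w^0 = 1, w, ..., w^(70) sum to 0: 1 + w + ... + w^(70) = (1 - w^71)/(1 - w) = 0 since w^71 = 1, w ≠ 1.
Removing the root 1: w + w^2 + ... + w^(70) = 0 - 1 = -1

Sum = -1


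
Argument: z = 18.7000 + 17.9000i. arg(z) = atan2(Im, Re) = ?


Re = 18.7, Im = 17.9
arg = atan2(17.9, 18.7) = 43.7478 degrees

arg(z) = 43.7478 degrees


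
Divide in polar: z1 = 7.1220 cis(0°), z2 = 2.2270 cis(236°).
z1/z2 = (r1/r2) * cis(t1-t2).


r = 7.1220 / 2.2270 = 3.1980
theta = 0° - 236° = -236° = 124° (mod 360)

3.1980 cis(124°)


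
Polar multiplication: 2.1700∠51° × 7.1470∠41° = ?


r = 2.1700 * 7.1470 = 15.5090
theta = 51° + 41° = 92° = 92° (mod 360)

15.5090 cis(92°)


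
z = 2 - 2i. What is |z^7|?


|z| = sqrt(4+4) = sqrt(8) = 2.8284
|z^7| = |z|^7 = (sqrt(8))^7 = 8^3 * sqrt(8) = 512*sqrt(8)

|z^7| = 512*sqrt(8) ≈ 1448.1547


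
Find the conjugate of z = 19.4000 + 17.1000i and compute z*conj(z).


z_bar = 19.4000 - 17.1000i
z*z_bar = 19.4^2 + 17.1^2 = 376.36 + 292.41 = 668.77

z_bar = 19.4000 - 17.1000i, z*z_bar = 668.77


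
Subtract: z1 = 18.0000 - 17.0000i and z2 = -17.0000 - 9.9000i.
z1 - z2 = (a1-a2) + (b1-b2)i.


Real: 18 + 17 = 35
Imag: -17 + 9.9 = -7.1

35.0000 - 7.1000i


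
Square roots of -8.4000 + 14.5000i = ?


|z| = sqrt(70.56+210.25) = 16.7574
sqrt((|z|+a)/2) = sqrt((16.7574+(-8.4))/2) = sqrt(4.1787) = 2.0442
sqrt((|z|-a)/2) = sqrt((16.7574-(-8.4))/2) = sqrt(12.5787) = 3.5466

±(2.0442 + 3.5466i) i.e. 2.0442 + 3.5466i and -2.0442 - 3.5466i


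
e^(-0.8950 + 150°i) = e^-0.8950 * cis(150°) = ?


e^-0.8950 = 0.4086
cos(150°) = -0.86603
sin(150°) = 0.5
Real = 0.4086*(-0.86603) = -0.3539
Imag = 0.4086*0.5 = 0.2043

-0.3539 + 0.2043i


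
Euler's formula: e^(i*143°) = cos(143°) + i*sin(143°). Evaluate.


cos(143°) = -0.7986
sin(143°) = 0.6018

e^(i*143°) = -0.7986 + 0.6018i


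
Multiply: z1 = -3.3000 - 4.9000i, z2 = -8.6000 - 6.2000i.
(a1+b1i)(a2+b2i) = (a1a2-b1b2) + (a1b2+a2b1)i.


Real = -3.3*(-8.6) - (-4.9)*(-6.2) = 28.38 - 30.38 = -2
Imag = -3.3*(-6.2) - (8.6)*(-4.9) = 20.46 + 42.14 = 62.6

-2.0000 + 62.6000i


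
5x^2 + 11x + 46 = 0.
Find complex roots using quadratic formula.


disc = 11^2 - 4*5*46 = 121 - 920 = -799
sqrt(|disc|) = sqrt(799) = 28.2666
Real part = -11/(2*5) = -1.1000
Imag part = 28.2666/(2*5) = 2.8267

-1.1000 ± 2.8267i


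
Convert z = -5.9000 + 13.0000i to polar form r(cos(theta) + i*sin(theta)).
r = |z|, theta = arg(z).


r = sqrt(34.81+169) = sqrt(203.81) = 14.2762
theta = atan2(13, -5.9) = 114.4107 degrees

r = 14.2762, theta = 114.4107 degrees


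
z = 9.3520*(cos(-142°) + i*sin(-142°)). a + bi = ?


a = 9.3520*cos(-142°) = 9.3520*(-0.78801) = -7.3695
b = 9.3520*sin(-142°) = 9.3520*(-0.61566) = -5.7577

-7.3695 - 5.7577i


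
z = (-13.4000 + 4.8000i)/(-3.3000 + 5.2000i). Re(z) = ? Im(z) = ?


Multiply by conjugate: (-13.4000 + 4.8000i)(-3.3000 - 5.2000i) / ((-3.3)^2 + 5.2^2)
Numerator real = -13.4*(-3.3) + 4.8*5.2 = 69.18
Numerator imag = 4.8*(-3.3) - (-13.4)*5.2 = 53.84
Denominator = 37.93
Re(z) = 69.18/37.93 = 1.8239
Im(z) = 53.84/37.93 = 1.4195

Re(z) = 1.8239, Im(z) = 1.4195


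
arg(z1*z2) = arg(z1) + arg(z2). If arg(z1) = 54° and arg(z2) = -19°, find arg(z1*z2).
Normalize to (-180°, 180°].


arg(z1*z2) = 54° - 19° = 35°
Normalized to (-180°, 180°]: 35°

35°


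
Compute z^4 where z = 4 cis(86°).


r^4 = 4^4 = 256
n*theta = 4*86° = 344° = 344° (mod 360)
a = 256*cos(344°) = 246.0830
b = 256*sin(344°) = -70.5632

256 cis(344°) = 246.0830 - 70.5632i


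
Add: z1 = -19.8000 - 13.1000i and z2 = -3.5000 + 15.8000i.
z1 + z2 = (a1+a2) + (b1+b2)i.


Real: -19.8 - 3.5 = -23.3
Imag: -13.1 + 15.8 = 2.7

-23.3000 + 2.7000i


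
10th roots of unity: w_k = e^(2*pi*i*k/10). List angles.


The 10th roots of unity are cis(360k/10°) for k=0..9
Angle step = 360/10 = 36°
Primitive root: cis(36°)
Primitive root = 0.8090 + 0.5878i

10 roots at angles: 0°, 36°, 72°, 108°, 144°, 180°, 216°, 252°, 288°, 324°


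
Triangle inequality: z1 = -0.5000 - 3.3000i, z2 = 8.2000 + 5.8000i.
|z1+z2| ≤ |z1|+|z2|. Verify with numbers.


|z1| = sqrt((-0.5)^2 + (-3.3)^2) = sqrt(11.14) = 3.3377
|z2| = sqrt(8.2^2 + 5.8^2) = sqrt(100.88) = 10.0439
z1+z2 = 7.7000 + 2.5000i
|z1+z2| = sqrt(65.54) = 8.0957
|z1|+|z2| = 3.3377 + 10.0439 = 13.3816

|z1+z2| = 8.0957 ≤ |z1|+|z2| = 13.3816 (verified)


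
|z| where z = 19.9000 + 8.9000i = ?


|z| = sqrt(19.9^2 + 8.9^2) = sqrt(396.01 + 79.21) = sqrt(475.22) = 21.7995

|z| = 21.7995


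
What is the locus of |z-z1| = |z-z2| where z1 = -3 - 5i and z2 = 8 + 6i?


Equal distances means the locus is the perpendicular bisector of z1 and z2.
Midpoint = ((-3+8)/2, (-5+6)/2) = (2.5000, 0.5000)

Perpendicular bisector through (2.5000, 0.5000)


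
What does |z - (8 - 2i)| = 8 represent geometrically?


|z - z0| = r is a circle with center z0 and radius r.
Center = (8, -2), radius = 8

Circle with center (8, -2) and radius 8


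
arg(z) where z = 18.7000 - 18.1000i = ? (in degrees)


Re = 18.7, Im = -18.1
arg = atan2(-18.1, 18.7) = -44.0659 degrees

arg(z) = -44.0659 degrees


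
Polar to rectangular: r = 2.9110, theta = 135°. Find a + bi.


a = 2.9110*cos(135°) = 2.9110*(-0.7071) = -2.0584
b = 2.9110*sin(135°) = 2.9110*0.7071 = 2.0584

-2.0584 + 2.0584i


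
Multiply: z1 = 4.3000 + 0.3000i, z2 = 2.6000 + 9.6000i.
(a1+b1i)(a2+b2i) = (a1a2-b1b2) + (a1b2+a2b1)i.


Real = 4.3*2.6 - 0.3*9.6 = 11.18 - 2.88 = 8.3
Imag = 4.3*9.6 + 2.6*0.3 = 41.28 + 0.78 = 42.06

8.3000 + 42.0600i


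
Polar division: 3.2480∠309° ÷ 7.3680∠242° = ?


r = 3.2480 / 7.3680 = 0.4408
theta = 309° - 242° = 67° = 67° (mod 360)

0.4408 cis(67°)


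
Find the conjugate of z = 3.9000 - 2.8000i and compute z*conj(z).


z_bar = 3.9000 + 2.8000i
z*z_bar = 3.9^2 + (-2.8)^2 = 15.21 + 7.84 = 23.05

z_bar = 3.9000 + 2.8000i, z*z_bar = 23.05


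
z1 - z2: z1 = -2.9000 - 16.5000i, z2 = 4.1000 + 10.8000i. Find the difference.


Real: -2.9 - 4.1 = -7
Imag: -16.5 - 10.8 = -27.3

-7.0000 - 27.3000i


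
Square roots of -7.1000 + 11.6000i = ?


|z| = sqrt(50.41+134.56) = 13.6004
sqrt((|z|+a)/2) = sqrt((13.6004+(-7.1))/2) = sqrt(3.2502) = 1.8028
sqrt((|z|-a)/2) = sqrt((13.6004-(-7.1))/2) = sqrt(10.3502) = 3.2172

±(1.8028 + 3.2172i) i.e. 1.8028 + 3.2172i and -1.8028 - 3.2172i


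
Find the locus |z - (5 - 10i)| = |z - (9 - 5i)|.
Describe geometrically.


Equal distances means the locus is the perpendicular bisector of z1 and z2.
Midpoint = ((5+9)/2, (-10+(-5))/2) = (7.0000, -7.5000)

Perpendicular bisector through (7.0000, -7.5000)


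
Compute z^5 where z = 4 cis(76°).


r^5 = 4^5 = 1024
n*theta = 5*76° = 380° = 20° (mod 360)
a = 1024*cos(20°) = 962.2452
b = 1024*sin(20°) = 350.2286

1024 cis(20°) = 962.2452 + 350.2286i


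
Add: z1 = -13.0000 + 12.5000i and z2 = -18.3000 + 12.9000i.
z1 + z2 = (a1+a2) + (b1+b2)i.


Real: -13 - 18.3 = -31.3
Imag: 12.5 + 12.9 = 25.4

-31.3000 + 25.4000i


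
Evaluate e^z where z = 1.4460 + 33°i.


e^1.4460 = 4.2461
cos(33°) = 0.83867
sin(33°) = 0.54464
Real = 4.2461*0.83867 = 3.5611
Imag = 4.2461*0.54464 = 2.3126

3.5611 + 2.3126i


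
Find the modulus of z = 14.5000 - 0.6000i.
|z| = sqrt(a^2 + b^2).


|z| = sqrt(14.5^2 + (-0.6)^2) = sqrt(210.25 + 0.36) = sqrt(210.61) = 14.5124

|z| = 14.5124


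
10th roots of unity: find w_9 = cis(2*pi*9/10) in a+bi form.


Angle = 360*9/10 = 324°
a = cos(324°) = 0.8090
b = sin(324°) = -0.5878

0.8090 - 0.5878i


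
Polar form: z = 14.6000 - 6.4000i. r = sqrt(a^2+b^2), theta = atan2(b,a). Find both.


r = sqrt(213.16+40.96) = sqrt(254.12) = 15.9411
theta = atan2(-6.4, 14.6) = -23.6705 degrees

r = 15.9411, theta = -23.6705 degrees


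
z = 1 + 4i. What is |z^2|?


|z| = sqrt(1+16) = sqrt(17) = 4.1231
|z^2| = |z|^2 = (sqrt(17))^2 = 17

|z^2| = 17


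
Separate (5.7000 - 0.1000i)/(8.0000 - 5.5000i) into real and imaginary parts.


Multiply by conjugate: (5.7000 - 0.1000i)(8.0000 + 5.5000i) / (8^2 + (-5.5)^2)
Numerator real = 5.7*8 - (0.1)*(-5.5) = 46.15
Numerator imag = -0.1*8 - 5.7*(-5.5) = 30.55
Denominator = 94.25
Re(z) = 46.15/94.25 = 0.4897
Im(z) = 30.55/94.25 = 0.3241

Re(z) = 0.4897, Im(z) = 0.3241


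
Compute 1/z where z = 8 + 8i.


|z|^2 = 64+64 = 128
1/z = (8 - 8i)/128

1/z = 0.0625 - 0.0625i


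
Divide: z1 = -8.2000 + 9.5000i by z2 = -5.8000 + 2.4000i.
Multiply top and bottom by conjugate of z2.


Conjugate of z2 = -5.8000 - 2.4000i
Numerator: (-8.2000 + 9.5000i)(-5.8000 - 2.4000i) = 70.3600 - 35.4200i
Denominator: (-5.8)^2 + 2.4^2 = 39.4
Result = (70.3600 - 35.4200i)/39.4

1.7858 - 0.8990i


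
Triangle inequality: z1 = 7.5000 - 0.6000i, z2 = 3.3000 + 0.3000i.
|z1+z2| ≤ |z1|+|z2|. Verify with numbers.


|z1| = sqrt(7.5^2 + (-0.6)^2) = sqrt(56.61) = 7.5240
|z2| = sqrt(3.3^2 + 0.3^2) = sqrt(10.98) = 3.3136
z1+z2 = 10.8000 - 0.3000i
|z1+z2| = sqrt(116.73) = 10.8042
|z1|+|z2| = 7.5240 + 3.3136 = 10.8376

|z1+z2| = 10.8042 ≤ |z1|+|z2| = 10.8376 (verified)


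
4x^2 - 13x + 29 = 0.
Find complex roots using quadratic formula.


disc = (-13)^2 - 4*4*29 = 169 - 464 = -295
sqrt(|disc|) = sqrt(295) = 17.1756
Real part = 13/(2*4) = 1.6250
Imag part = 17.1756/(2*4) = 2.1469

1.6250 ± 2.1469i


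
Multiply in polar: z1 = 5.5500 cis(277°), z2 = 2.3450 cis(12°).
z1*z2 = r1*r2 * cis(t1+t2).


r = 5.5500 * 2.3450 = 13.0148
theta = 277° + 12° = 289° = 289° (mod 360)

13.0148 cis(289°)


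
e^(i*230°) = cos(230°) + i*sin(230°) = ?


cos(230°) = -0.6428
sin(230°) = -0.7660

e^(i*230°) = -0.6428 - 0.7660i


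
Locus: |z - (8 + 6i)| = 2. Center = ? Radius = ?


|z - z0| = r is a circle with center z0 and radius r.
Center = (8, 6), radius = 2

Circle with center (8, 6) and radius 2


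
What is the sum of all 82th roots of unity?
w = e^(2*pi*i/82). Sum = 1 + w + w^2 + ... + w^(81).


The sum of all 82th roots of unity is 0.
Geometric series: (1 - w^82)/(1 - w) = (1-1)/(1-w) = 0 since w^82 = 1, w ≠ 1.
Alternatively: coefficient of z^81 in z^82 - 1 is 0.

0


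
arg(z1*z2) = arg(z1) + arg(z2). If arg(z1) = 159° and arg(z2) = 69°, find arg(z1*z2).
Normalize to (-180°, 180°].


arg(z1*z2) = 159° + 69° = 228°
Normalized to (-180°, 180°]: -132°

-132°


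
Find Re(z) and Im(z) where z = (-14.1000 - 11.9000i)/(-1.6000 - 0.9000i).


Multiply by conjugate: (-14.1000 - 11.9000i)(-1.6000 + 0.9000i) / ((-1.6)^2 + (-0.9)^2)
Numerator real = -14.1*(-1.6) - (11.9)*(-0.9) = 33.27
Numerator imag = -11.9*(-1.6) - (-14.1)*(-0.9) = 6.35
Denominator = 3.37
Re(z) = 33.27/3.37 = 9.8724
Im(z) = 6.35/3.37 = 1.8843

Re(z) = 9.8724, Im(z) = 1.8843


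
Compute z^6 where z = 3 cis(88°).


r^6 = 3^6 = 729
n*theta = 6*88° = 528° = 168° (mod 360)
a = 729*cos(168°) = -713.0696
b = 729*sin(168°) = 151.5676

729 cis(168°) = -713.0696 + 151.5676i


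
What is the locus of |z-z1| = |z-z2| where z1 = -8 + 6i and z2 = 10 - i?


Equal distances means the locus is the perpendicular bisector of z1 and z2.
Midpoint = ((-8+10)/2, (6+(-1))/2) = (1.0000, 2.5000)

Perpendicular bisector through (1.0000, 2.5000)


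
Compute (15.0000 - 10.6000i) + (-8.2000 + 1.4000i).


Real: 15 - 8.2 = 6.8
Imag: -10.6 + 1.4 = -9.2

6.8000 - 9.2000i


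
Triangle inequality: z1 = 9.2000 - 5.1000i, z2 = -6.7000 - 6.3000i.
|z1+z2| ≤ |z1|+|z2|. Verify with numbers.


|z1| = sqrt(9.2^2 + (-5.1)^2) = sqrt(110.65) = 10.5190
|z2| = sqrt((-6.7)^2 + (-6.3)^2) = sqrt(84.58) = 9.1967
z1+z2 = 2.5000 - 11.4000i
|z1+z2| = sqrt(136.21) = 11.6709
|z1|+|z2| = 10.5190 + 9.1967 = 19.7157

|z1+z2| = 11.6709 ≤ |z1|+|z2| = 19.7157 (verified)


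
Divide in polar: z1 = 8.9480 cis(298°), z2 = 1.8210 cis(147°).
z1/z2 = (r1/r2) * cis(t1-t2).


r = 8.9480 / 1.8210 = 4.9138
theta = 298° - 147° = 151° = 151° (mod 360)

4.9138 cis(151°)


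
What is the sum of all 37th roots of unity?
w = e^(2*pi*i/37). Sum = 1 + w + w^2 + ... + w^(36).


The sum of all 37th roots of unity is 0.
Geometric series: (1 - w^37)/(1 - w) = (1-1)/(1-w) = 0 since w^37 = 1, w ≠ 1.
Alternatively: coefficient of z^36 in z^37 - 1 is 0.

0


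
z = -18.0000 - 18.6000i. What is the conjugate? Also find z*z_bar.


z_bar = -18.0000 + 18.6000i
z*z_bar = (-18)^2 + (-18.6)^2 = 324 + 345.96 = 669.96

z_bar = -18.0000 + 18.6000i, z*z_bar = 669.96


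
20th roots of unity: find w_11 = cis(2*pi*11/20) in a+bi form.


Angle = 360*11/20 = 198°
a = cos(198°) = -0.9511
b = sin(198°) = -0.3090

-0.9511 - 0.3090i


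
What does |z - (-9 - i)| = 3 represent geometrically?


|z - z0| = r is a circle with center z0 and radius r.
Center = (-9, -1), radius = 3

Circle with center (-9, -1) and radius 3


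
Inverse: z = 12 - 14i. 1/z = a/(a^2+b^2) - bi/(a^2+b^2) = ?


|z|^2 = 144+196 = 340
1/z = (12 + 14i)/340

1/z = 0.0353 + 0.0412i


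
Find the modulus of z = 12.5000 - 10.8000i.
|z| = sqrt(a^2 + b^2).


|z| = sqrt(12.5^2 + (-10.8)^2) = sqrt(156.25 + 116.64) = sqrt(272.89) = 16.5194

|z| = 16.5194


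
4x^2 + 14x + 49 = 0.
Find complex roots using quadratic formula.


disc = 14^2 - 4*4*49 = 196 - 784 = -588
sqrt(|disc|) = sqrt(588) = 24.2487
Real part = -14/(2*4) = -1.7500
Imag part = 24.2487/(2*4) = 3.0311

-1.7500 ± 3.0311i


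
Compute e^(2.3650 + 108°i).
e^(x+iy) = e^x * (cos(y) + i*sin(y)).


e^2.3650 = 10.6440
cos(108°) = -0.30902
sin(108°) = 0.95106
Real = 10.6440*(-0.30902) = -3.2892
Imag = 10.6440*0.95106 = 10.1231

-3.2892 + 10.1231i


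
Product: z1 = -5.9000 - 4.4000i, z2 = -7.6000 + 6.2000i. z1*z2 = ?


Real = -5.9*(-7.6) - (-4.4)*6.2 = 44.84 - (-27.28) = 72.12
Imag = -5.9*6.2 - (7.6)*(-4.4) = -36.58 + 33.44 = -3.14

72.1200 - 3.1400i


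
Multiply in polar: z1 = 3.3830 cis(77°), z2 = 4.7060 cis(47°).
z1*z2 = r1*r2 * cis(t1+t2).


r = 3.3830 * 4.7060 = 15.9204
theta = 77° + 47° = 124° = 124° (mod 360)

15.9204 cis(124°)


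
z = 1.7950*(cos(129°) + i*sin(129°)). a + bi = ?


a = 1.7950*cos(129°) = 1.7950*(-0.6293) = -1.1296
b = 1.7950*sin(129°) = 1.7950*0.77715 = 1.3950

-1.1296 + 1.3950i


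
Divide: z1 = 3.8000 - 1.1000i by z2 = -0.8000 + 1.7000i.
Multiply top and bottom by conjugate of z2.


Conjugate of z2 = -0.8000 - 1.7000i
Numerator: (3.8000 - 1.1000i)(-0.8000 - 1.7000i) = -4.9100 - 5.5800i
Denominator: (-0.8)^2 + 1.7^2 = 3.53
Result = (-4.9100 - 5.5800i)/3.53

-1.3909 - 1.5807i


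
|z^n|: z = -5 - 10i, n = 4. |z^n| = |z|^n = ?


|z| = sqrt(25+100) = sqrt(125) = 11.1803
|z^4| = |z|^4 = (sqrt(125))^4 = 125^2 = 15625

|z^4| = 15625


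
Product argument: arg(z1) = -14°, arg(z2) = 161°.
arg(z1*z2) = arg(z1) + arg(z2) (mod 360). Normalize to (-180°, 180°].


arg(z1*z2) = -14° + 161° = 147°
Normalized to (-180°, 180°]: 147°

147°


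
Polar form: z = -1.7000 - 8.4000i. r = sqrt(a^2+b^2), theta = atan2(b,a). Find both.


r = sqrt(2.89+70.56) = sqrt(73.45) = 8.5703
theta = atan2(-8.4, -1.7) = -101.4410 degrees

r = 8.5703, theta = -101.4410 degrees


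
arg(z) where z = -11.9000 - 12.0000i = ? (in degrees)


Re = -11.9, Im = -12
arg = atan2(-12, -11.9) = -134.7603 degrees

arg(z) = -134.7603 degrees


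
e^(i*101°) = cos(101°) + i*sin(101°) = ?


cos(101°) = -0.1908
sin(101°) = 0.9816

e^(i*101°) = -0.1908 + 0.9816i


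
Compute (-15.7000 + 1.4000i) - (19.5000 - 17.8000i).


Real: -15.7 - 19.5 = -35.2
Imag: 1.4 + 17.8 = 19.2

-35.2000 + 19.2000i


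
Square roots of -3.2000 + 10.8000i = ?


|z| = sqrt(10.24+116.64) = 11.2641
sqrt((|z|+a)/2) = sqrt((11.2641+(-3.2))/2) = sqrt(4.0321) = 2.0080
sqrt((|z|-a)/2) = sqrt((11.2641-(-3.2))/2) = sqrt(7.2321) = 2.6892

±(2.0080 + 2.6892i) i.e. 2.0080 + 2.6892i and -2.0080 - 2.6892i


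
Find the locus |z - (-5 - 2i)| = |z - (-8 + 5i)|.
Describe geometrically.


Equal distances means the locus is the perpendicular bisector of z1 and z2.
Midpoint = ((-5+(-8))/2, (-2+5)/2) = (-6.5000, 1.5000)

Perpendicular bisector through (-6.5000, 1.5000)


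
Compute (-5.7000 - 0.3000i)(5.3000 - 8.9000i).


Real = -5.7*5.3 - (-0.3)*(-8.9) = -30.21 - 2.67 = -32.88
Imag = -5.7*(-8.9) + 5.3*(-0.3) = 50.73 - (1.59) = 49.14

-32.8800 + 49.1400i


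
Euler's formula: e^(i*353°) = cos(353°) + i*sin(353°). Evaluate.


cos(353°) = 0.9925
sin(353°) = -0.1219

e^(i*353°) = 0.9925 - 0.1219i


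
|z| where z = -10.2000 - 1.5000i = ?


|z| = sqrt((-10.2)^2 + (-1.5)^2) = sqrt(104.04 + 2.25) = sqrt(106.29) = 10.3097

|z| = 10.3097


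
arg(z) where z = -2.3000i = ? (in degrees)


Re = 0, Im = -2.3
arg = atan2(-2.3, 0) = -90.0000 degrees

arg(z) = -90.0000 degrees


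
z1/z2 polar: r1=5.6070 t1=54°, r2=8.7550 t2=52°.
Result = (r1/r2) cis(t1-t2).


r = 5.6070 / 8.7550 = 0.6404
theta = 54° - 52° = 2° = 2° (mod 360)

0.6404 cis(2°)


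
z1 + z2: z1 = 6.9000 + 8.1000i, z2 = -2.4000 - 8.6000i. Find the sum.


Real: 6.9 - 2.4 = 4.5
Imag: 8.1 - 8.6 = -0.5

4.5000 - 0.5000i


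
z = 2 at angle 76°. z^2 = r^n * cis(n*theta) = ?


r^2 = 2^2 = 4
n*theta = 2*76° = 152° = 152° (mod 360)
a = 4*cos(152°) = -3.5318
b = 4*sin(152°) = 1.8779

4 cis(152°) = -3.5318 + 1.8779i


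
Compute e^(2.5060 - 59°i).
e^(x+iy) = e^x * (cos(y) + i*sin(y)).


e^2.5060 = 12.2558
cos(-59°) = 0.51504
sin(-59°) = -0.85717
Real = 12.2558*0.51504 = 6.3122
Imag = 12.2558*(-0.85717) = -10.5053

6.3122 - 10.5053i


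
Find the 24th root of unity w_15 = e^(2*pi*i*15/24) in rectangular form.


Angle = 360*15/24 = 225°
a = cos(225°) = -0.7071
b = sin(225°) = -0.7071

-0.7071 - 0.7071i


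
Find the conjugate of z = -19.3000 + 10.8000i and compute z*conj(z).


z_bar = -19.3000 - 10.8000i
z*z_bar = (-19.3)^2 + 10.8^2 = 372.49 + 116.64 = 489.13

z_bar = -19.3000 - 10.8000i, z*z_bar = 489.13


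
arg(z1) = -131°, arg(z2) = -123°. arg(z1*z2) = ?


arg(z1*z2) = -131° - 123° = -254°
Normalized to (-180°, 180°]: 106°

106°


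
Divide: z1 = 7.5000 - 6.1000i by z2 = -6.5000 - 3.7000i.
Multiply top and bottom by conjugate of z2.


Conjugate of z2 = -6.5000 + 3.7000i
Numerator: (7.5000 - 6.1000i)(-6.5000 + 3.7000i) = -26.1800 + 67.4000i
Denominator: (-6.5)^2 + (-3.7)^2 = 55.94
Result = (-26.1800 + 67.4000i)/55.94

-0.4680 + 1.2049i


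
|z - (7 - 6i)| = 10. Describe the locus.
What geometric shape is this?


|z - z0| = r is a circle with center z0 and radius r.
Center = (7, -6), radius = 10

Circle with center (7, -6) and radius 10


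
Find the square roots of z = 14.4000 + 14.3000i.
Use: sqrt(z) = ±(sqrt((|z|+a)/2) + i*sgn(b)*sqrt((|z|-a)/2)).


|z| = sqrt(207.36+204.49) = 20.2941
sqrt((|z|+a)/2) = sqrt((20.2941+14.4)/2) = sqrt(17.3470) = 4.1650
sqrt((|z|-a)/2) = sqrt((20.2941-14.4)/2) = sqrt(2.9470) = 1.7167

±(4.1650 + 1.7167i) i.e. 4.1650 + 1.7167i and -4.1650 - 1.7167i


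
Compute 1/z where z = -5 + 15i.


|z|^2 = 25+225 = 250
1/z = (-5 - 15i)/250

1/z = -0.0200 - 0.0600i


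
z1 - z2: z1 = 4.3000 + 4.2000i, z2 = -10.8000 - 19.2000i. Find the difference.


Real: 4.3 + 10.8 = 15.1
Imag: 4.2 + 19.2 = 23.4

15.1000 + 23.4000i


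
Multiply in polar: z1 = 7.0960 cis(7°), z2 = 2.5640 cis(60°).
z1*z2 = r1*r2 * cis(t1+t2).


r = 7.0960 * 2.5640 = 18.1941
theta = 7° + 60° = 67° = 67° (mod 360)

18.1941 cis(67°)


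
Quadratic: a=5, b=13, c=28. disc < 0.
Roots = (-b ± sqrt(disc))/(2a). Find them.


disc = 13^2 - 4*5*28 = 169 - 560 = -391
sqrt(|disc|) = sqrt(391) = 19.7737
Real part = -13/(2*5) = -1.3000
Imag part = 19.7737/(2*5) = 1.9774

-1.3000 ± 1.9774i


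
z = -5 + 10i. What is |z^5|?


|z| = sqrt(25+100) = sqrt(125) = 11.1803
|z^5| = |z|^5 = (sqrt(125))^5 = 125^2 * sqrt(125) = 15625*sqrt(125)

|z^5| = 15625*sqrt(125) ≈ 174692.8107


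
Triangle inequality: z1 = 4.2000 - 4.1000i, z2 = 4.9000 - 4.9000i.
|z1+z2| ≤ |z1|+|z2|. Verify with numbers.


|z1| = sqrt(4.2^2 + (-4.1)^2) = sqrt(34.45) = 5.8694
|z2| = sqrt(4.9^2 + (-4.9)^2) = sqrt(48.02) = 6.9296
z1+z2 = 9.1000 - 9.0000i
|z1+z2| = sqrt(163.81) = 12.7988
|z1|+|z2| = 5.8694 + 6.9296 = 12.7990

|z1+z2| = 12.7988 ≤ |z1|+|z2| = 12.7990 (verified)


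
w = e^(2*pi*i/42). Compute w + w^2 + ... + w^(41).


With w = e^(2*pi*i/42), all 42 of the 42th roots of unity w^0 = 1, w, ..., w^(41) sum to 0: 1 + w + ... + w^(41) = (1 - w^42)/(1 - w) = 0 since w^42 = 1, w ≠ 1.
Removing the root 1: w + w^2 + ... + w^(41) = 0 - 1 = -1

Sum = -1


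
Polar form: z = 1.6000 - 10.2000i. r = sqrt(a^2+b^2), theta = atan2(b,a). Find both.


r = sqrt(2.56+104.04) = sqrt(106.6) = 10.3247
theta = atan2(-10.2, 1.6) = -81.0851 degrees

r = 10.3247, theta = -81.0851 degrees


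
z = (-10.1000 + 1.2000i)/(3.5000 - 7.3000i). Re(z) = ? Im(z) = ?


Multiply by conjugate: (-10.1000 + 1.2000i)(3.5000 + 7.3000i) / (3.5^2 + (-7.3)^2)
Numerator real = -10.1*3.5 + 1.2*(-7.3) = -44.11
Numerator imag = 1.2*3.5 - (-10.1)*(-7.3) = -69.53
Denominator = 65.54
Re(z) = -44.11/65.54 = -0.6730
Im(z) = -69.53/65.54 = -1.0609

Re(z) = -0.6730, Im(z) = -1.0609


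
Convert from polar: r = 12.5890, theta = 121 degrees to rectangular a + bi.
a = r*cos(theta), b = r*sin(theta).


a = 12.5890*cos(121°) = 12.5890*(-0.51504) = -6.4838
b = 12.5890*sin(121°) = 12.5890*0.85717 = 10.7909

-6.4838 + 10.7909i


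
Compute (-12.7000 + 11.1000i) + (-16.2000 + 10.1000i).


Real: -12.7 - 16.2 = -28.9
Imag: 11.1 + 10.1 = 21.2

-28.9000 + 21.2000i


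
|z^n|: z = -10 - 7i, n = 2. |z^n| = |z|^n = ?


|z| = sqrt(100+49) = sqrt(149) = 12.2066
|z^2| = |z|^2 = (sqrt(149))^2 = 149

|z^2| = 149


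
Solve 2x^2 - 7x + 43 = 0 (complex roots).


disc = (-7)^2 - 4*2*43 = 49 - 344 = -295
sqrt(|disc|) = sqrt(295) = 17.1756
Real part = 7/(2*2) = 1.7500
Imag part = 17.1756/(2*2) = 4.2939

1.7500 ± 4.2939i


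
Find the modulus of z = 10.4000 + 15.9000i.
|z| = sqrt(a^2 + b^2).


|z| = sqrt(10.4^2 + 15.9^2) = sqrt(108.16 + 252.81) = sqrt(360.97) = 18.9992

|z| = 18.9992


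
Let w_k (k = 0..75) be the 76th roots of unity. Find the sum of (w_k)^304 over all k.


The roots are w_k = w^k with w = e^(2*pi*i/76), and (w^k)^304 = (w^304)^k.
So S = 1 + u + u^2 + ... + u^(75) with u = w^304.
304 = 4*76 + 0, so 304 is a multiple of 76 and u = (w^76)^4 = 1.
Every one of the 76 terms equals 1: S = 76

S = 76


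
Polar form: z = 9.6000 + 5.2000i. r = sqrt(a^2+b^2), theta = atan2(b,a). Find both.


r = sqrt(92.16+27.04) = sqrt(119.2) = 10.9179
theta = atan2(5.2, 9.6) = 28.4429 degrees

r = 10.9179, theta = 28.4429 degrees


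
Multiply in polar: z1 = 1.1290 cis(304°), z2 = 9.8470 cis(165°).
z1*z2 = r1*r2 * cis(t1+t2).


r = 1.1290 * 9.8470 = 11.1173
theta = 304° + 165° = 469° = 109° (mod 360)

11.1173 cis(109°)


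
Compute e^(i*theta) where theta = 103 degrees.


cos(103°) = -0.2250
sin(103°) = 0.9744

e^(i*103°) = -0.2250 + 0.9744i


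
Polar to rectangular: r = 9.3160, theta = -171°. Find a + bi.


a = 9.3160*cos(-171°) = 9.3160*(-0.98769) = -9.2013
b = 9.3160*sin(-171°) = 9.3160*(-0.15643) = -1.4573

-9.2013 - 1.4573i


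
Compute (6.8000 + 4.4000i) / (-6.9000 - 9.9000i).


Conjugate of z2 = -6.9000 + 9.9000i
Numerator: (6.8000 + 4.4000i)(-6.9000 + 9.9000i) = -90.4800 + 36.9600i
Denominator: (-6.9)^2 + (-9.9)^2 = 145.62
Result = (-90.4800 + 36.9600i)/145.62

-0.6213 + 0.2538i


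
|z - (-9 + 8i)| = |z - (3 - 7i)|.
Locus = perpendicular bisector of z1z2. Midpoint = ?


Equal distances means the locus is the perpendicular bisector of z1 and z2.
Midpoint = ((-9+3)/2, (8+(-7))/2) = (-3.0000, 0.5000)

Perpendicular bisector through (-3.0000, 0.5000)


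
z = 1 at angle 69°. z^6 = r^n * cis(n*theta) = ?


r^6 = 1^6 = 1
n*theta = 6*69° = 414° = 54° (mod 360)
a = 1*cos(54°) = 0.5878
b = 1*sin(54°) = 0.8090

1 cis(54°) = 0.5878 + 0.8090i


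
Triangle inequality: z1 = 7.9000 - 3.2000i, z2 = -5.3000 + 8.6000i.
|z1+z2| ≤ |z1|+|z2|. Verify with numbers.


|z1| = sqrt(7.9^2 + (-3.2)^2) = sqrt(72.65) = 8.5235
|z2| = sqrt((-5.3)^2 + 8.6^2) = sqrt(102.05) = 10.1020
z1+z2 = 2.6000 + 5.4000i
|z1+z2| = sqrt(35.92) = 5.9933
|z1|+|z2| = 8.5235 + 10.1020 = 18.6255

|z1+z2| = 5.9933 ≤ |z1|+|z2| = 18.6255 (verified)


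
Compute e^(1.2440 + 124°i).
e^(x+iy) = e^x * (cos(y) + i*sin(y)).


e^1.2440 = 3.4695
cos(124°) = -0.5592
sin(124°) = 0.829038
Real = 3.4695*(-0.5592) = -1.9401
Imag = 3.4695*0.829038 = 2.8763

-1.9401 + 2.8763i


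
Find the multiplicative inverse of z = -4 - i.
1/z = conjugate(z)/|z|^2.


|z|^2 = 16+1 = 17
1/z = (-4 + 1i)/17

1/z = -0.2353 + 0.0588i


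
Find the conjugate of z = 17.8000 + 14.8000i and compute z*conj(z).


z_bar = 17.8000 - 14.8000i
z*z_bar = 17.8^2 + 14.8^2 = 316.84 + 219.04 = 535.88

z_bar = 17.8000 - 14.8000i, z*z_bar = 535.88


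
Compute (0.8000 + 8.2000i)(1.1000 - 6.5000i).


Real = 0.8*1.1 - 8.2*(-6.5) = 0.88 - (-53.3) = 54.18
Imag = 0.8*(-6.5) + 1.1*8.2 = -5.2 + 9.02 = 3.82

54.1800 + 3.8200i


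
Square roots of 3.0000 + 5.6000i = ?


|z| = sqrt(9+31.36) = 6.3530
sqrt((|z|+a)/2) = sqrt((6.3530+3)/2) = sqrt(4.6765) = 2.1625
sqrt((|z|-a)/2) = sqrt((6.3530-3)/2) = sqrt(1.6765) = 1.2948

±(2.1625 + 1.2948i) i.e. 2.1625 + 1.2948i and -2.1625 - 1.2948i


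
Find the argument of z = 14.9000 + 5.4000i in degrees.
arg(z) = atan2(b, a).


Re = 14.9, Im = 5.4
arg = atan2(5.4, 14.9) = 19.9213 degrees

arg(z) = 19.9213 degrees


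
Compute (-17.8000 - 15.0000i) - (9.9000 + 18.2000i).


Real: -17.8 - 9.9 = -27.7
Imag: -15 - 18.2 = -33.2

-27.7000 - 33.2000i


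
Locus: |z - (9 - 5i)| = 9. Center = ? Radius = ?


|z - z0| = r is a circle with center z0 and radius r.
Center = (9, -5), radius = 9

Circle with center (9, -5) and radius 9


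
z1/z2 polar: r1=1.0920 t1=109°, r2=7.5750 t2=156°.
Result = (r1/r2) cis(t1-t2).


r = 1.0920 / 7.5750 = 0.1442
theta = 109° - 156° = -47° = 313° (mod 360)

0.1442 cis(313°)


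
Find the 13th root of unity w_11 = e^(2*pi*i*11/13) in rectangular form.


Angle = 360*11/13 = 304.6154°
a = cos(304.6154°) = 0.5681
b = sin(304.6154°) = -0.8230

0.5681 - 0.8230i


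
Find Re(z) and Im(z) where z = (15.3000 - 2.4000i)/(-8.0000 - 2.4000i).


Multiply by conjugate: (15.3000 - 2.4000i)(-8.0000 + 2.4000i) / ((-8)^2 + (-2.4)^2)
Numerator real = 15.3*(-8) - (2.4)*(-2.4) = -116.64
Numerator imag = -2.4*(-8) - 15.3*(-2.4) = 55.92
Denominator = 69.76
Re(z) = -116.64/69.76 = -1.6720
Im(z) = 55.92/69.76 = 0.8016

Re(z) = -1.6720, Im(z) = 0.8016


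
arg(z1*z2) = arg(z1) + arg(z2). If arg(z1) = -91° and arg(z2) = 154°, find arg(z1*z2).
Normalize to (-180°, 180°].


arg(z1*z2) = -91° + 154° = 63°
Normalized to (-180°, 180°]: 63°

63°


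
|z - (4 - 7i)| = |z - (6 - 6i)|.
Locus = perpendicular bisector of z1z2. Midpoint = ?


Equal distances means the locus is the perpendicular bisector of z1 and z2.
Midpoint = ((4+6)/2, (-7+(-6))/2) = (5.0000, -6.5000)

Perpendicular bisector through (5.0000, -6.5000)


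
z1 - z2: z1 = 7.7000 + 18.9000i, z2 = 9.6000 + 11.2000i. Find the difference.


Real: 7.7 - 9.6 = -1.9
Imag: 18.9 - 11.2 = 7.7

-1.9000 + 7.7000i


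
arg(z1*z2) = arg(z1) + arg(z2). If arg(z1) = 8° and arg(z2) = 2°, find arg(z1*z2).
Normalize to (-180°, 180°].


arg(z1*z2) = 8° + 2° = 10°
Normalized to (-180°, 180°]: 10°

10°


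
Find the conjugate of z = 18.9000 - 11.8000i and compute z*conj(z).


z_bar = 18.9000 + 11.8000i
z*z_bar = 18.9^2 + (-11.8)^2 = 357.21 + 139.24 = 496.45

z_bar = 18.9000 + 11.8000i, z*z_bar = 496.45


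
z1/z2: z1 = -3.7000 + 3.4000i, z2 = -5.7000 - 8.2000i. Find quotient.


Conjugate of z2 = -5.7000 + 8.2000i
Numerator: (-3.7000 + 3.4000i)(-5.7000 + 8.2000i) = -6.7900 - 49.7200i
Denominator: (-5.7)^2 + (-8.2)^2 = 99.73
Result = (-6.7900 - 49.7200i)/99.73

-0.0681 - 0.4985i


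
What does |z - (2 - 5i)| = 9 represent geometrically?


|z - z0| = r is a circle with center z0 and radius r.
Center = (2, -5), radius = 9

Circle with center (2, -5) and radius 9


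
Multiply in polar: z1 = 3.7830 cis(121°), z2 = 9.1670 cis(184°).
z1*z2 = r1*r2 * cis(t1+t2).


r = 3.7830 * 9.1670 = 34.6788
theta = 121° + 184° = 305° = 305° (mod 360)

34.6788 cis(305°)


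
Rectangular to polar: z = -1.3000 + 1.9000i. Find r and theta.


r = sqrt(1.69+3.61) = sqrt(5.3) = 2.3022
theta = atan2(1.9, -1.3) = 124.3803 degrees

r = 2.3022, theta = 124.3803 degrees


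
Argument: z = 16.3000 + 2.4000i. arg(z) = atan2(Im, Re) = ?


Re = 16.3, Im = 2.4
arg = atan2(2.4, 16.3) = 8.3760 degrees

arg(z) = 8.3760 degrees


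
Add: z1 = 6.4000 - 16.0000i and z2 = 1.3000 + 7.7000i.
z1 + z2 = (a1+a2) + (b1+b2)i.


Real: 6.4 + 1.3 = 7.7
Imag: -16 + 7.7 = -8.3

7.7000 - 8.3000i


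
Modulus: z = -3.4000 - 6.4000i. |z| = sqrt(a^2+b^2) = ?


|z| = sqrt((-3.4)^2 + (-6.4)^2) = sqrt(11.56 + 40.96) = sqrt(52.52) = 7.2471

|z| = 7.2471


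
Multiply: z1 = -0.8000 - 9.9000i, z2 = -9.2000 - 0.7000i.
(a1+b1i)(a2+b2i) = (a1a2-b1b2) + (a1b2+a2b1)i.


Real = -0.8*(-9.2) - (-9.9)*(-0.7) = 7.36 - 6.93 = 0.43
Imag = -0.8*(-0.7) - (9.2)*(-9.9) = 0.56 + 91.08 = 91.64

0.4300 + 91.6400i


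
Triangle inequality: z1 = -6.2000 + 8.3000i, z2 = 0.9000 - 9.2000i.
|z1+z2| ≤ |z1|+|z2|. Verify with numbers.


|z1| = sqrt((-6.2)^2 + 8.3^2) = sqrt(107.33) = 10.3600
|z2| = sqrt(0.9^2 + (-9.2)^2) = sqrt(85.45) = 9.2439
z1+z2 = -5.3000 - 0.9000i
|z1+z2| = sqrt(28.9) = 5.3759
|z1|+|z2| = 10.3600 + 9.2439 = 19.6039

|z1+z2| = 5.3759 ≤ |z1|+|z2| = 19.6039 (verified)


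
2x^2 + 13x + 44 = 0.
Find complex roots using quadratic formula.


disc = 13^2 - 4*2*44 = 169 - 352 = -183
sqrt(|disc|) = sqrt(183) = 13.5277
Real part = -13/(2*2) = -3.2500
Imag part = 13.5277/(2*2) = 3.3819

-3.2500 ± 3.3819i


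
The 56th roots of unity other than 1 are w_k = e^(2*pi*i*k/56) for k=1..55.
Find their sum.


With w = e^(2*pi*i/56), all 56 of the 56th roots of unity w^0 = 1, w, ..., w^(55) sum to 0: 1 + w + ... + w^(55) = (1 - w^56)/(1 - w) = 0 since w^56 = 1, w ≠ 1.
Removing the root 1: w + w^2 + ... + w^(55) = 0 - 1 = -1

Sum = -1


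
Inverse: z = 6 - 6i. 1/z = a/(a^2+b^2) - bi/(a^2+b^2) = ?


|z|^2 = 36+36 = 72
1/z = (6 + 6i)/72

1/z = 0.0833 + 0.0833i


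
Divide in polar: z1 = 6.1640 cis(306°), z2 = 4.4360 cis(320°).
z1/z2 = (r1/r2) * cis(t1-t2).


r = 6.1640 / 4.4360 = 1.3895
theta = 306° - 320° = -14° = 346° (mod 360)

1.3895 cis(346°)


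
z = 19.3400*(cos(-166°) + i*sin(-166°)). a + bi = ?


a = 19.3400*cos(-166°) = 19.3400*(-0.970296) = -18.7655
b = 19.3400*sin(-166°) = 19.3400*(-0.241922) = -4.6788

-18.7655 - 4.6788i


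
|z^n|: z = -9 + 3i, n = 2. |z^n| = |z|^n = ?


|z| = sqrt(81+9) = sqrt(90) = 9.4868
|z^2| = |z|^2 = (sqrt(90))^2 = 90

|z^2| = 90


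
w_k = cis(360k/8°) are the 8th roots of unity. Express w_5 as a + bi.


Angle = 360*5/8 = 225°
a = cos(225°) = -0.7071
b = sin(225°) = -0.7071

-0.7071 - 0.7071i


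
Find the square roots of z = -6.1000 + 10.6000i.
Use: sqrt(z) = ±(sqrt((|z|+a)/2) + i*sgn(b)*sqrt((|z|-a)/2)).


|z| = sqrt(37.21+112.36) = 12.2299
sqrt((|z|+a)/2) = sqrt((12.2299+(-6.1))/2) = sqrt(3.0649) = 1.7507
sqrt((|z|-a)/2) = sqrt((12.2299-(-6.1))/2) = sqrt(9.1649) = 3.0274

±(1.7507 + 3.0274i) i.e. 1.7507 + 3.0274i and -1.7507 - 3.0274i


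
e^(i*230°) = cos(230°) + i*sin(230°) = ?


cos(230°) = -0.6428
sin(230°) = -0.7660

e^(i*230°) = -0.6428 - 0.7660i


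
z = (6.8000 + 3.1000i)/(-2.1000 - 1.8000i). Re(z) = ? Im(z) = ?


Multiply by conjugate: (6.8000 + 3.1000i)(-2.1000 + 1.8000i) / ((-2.1)^2 + (-1.8)^2)
Numerator real = 6.8*(-2.1) + 3.1*(-1.8) = -19.86
Numerator imag = 3.1*(-2.1) - 6.8*(-1.8) = 5.73
Denominator = 7.65
Re(z) = -19.86/7.65 = -2.5961
Im(z) = 5.73/7.65 = 0.7490

Re(z) = -2.5961, Im(z) = 0.7490


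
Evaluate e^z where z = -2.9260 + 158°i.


e^-2.9260 = 0.0536
cos(158°) = -0.9272
sin(158°) = 0.3746
Real = 0.0536*(-0.9272) = -0.0497
Imag = 0.0536*0.3746 = 0.0201

-0.0497 + 0.0201i


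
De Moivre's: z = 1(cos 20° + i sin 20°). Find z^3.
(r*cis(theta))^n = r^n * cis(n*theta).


r^3 = 1^3 = 1
n*theta = 3*20° = 60° = 60° (mod 360)
a = 1*cos(60°) = 0.5000
b = 1*sin(60°) = 0.8660

1 cis(60°) = 0.5000 + 0.8660i


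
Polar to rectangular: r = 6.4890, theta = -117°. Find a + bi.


a = 6.4890*cos(-117°) = 6.4890*(-0.45399) = -2.9459
b = 6.4890*sin(-117°) = 6.4890*(-0.891) = -5.7817

-2.9459 - 5.7817i


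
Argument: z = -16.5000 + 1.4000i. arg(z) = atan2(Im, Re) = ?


Re = -16.5, Im = 1.4
arg = atan2(1.4, -16.5) = 175.1502 degrees

arg(z) = 175.1502 degrees


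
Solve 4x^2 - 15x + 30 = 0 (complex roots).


disc = (-15)^2 - 4*4*30 = 225 - 480 = -255
sqrt(|disc|) = sqrt(255) = 15.9687
Real part = 15/(2*4) = 1.8750
Imag part = 15.9687/(2*4) = 1.9961

1.8750 ± 1.9961i


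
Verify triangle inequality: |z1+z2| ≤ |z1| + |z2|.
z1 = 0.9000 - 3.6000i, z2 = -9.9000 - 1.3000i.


|z1| = sqrt(0.9^2 + (-3.6)^2) = sqrt(13.77) = 3.7108
|z2| = sqrt((-9.9)^2 + (-1.3)^2) = sqrt(99.7) = 9.9850
z1+z2 = -9.0000 - 4.9000i
|z1+z2| = sqrt(105.01) = 10.2474
|z1|+|z2| = 3.7108 + 9.9850 = 13.6958

|z1+z2| = 10.2474 ≤ |z1|+|z2| = 13.6958 (verified)
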